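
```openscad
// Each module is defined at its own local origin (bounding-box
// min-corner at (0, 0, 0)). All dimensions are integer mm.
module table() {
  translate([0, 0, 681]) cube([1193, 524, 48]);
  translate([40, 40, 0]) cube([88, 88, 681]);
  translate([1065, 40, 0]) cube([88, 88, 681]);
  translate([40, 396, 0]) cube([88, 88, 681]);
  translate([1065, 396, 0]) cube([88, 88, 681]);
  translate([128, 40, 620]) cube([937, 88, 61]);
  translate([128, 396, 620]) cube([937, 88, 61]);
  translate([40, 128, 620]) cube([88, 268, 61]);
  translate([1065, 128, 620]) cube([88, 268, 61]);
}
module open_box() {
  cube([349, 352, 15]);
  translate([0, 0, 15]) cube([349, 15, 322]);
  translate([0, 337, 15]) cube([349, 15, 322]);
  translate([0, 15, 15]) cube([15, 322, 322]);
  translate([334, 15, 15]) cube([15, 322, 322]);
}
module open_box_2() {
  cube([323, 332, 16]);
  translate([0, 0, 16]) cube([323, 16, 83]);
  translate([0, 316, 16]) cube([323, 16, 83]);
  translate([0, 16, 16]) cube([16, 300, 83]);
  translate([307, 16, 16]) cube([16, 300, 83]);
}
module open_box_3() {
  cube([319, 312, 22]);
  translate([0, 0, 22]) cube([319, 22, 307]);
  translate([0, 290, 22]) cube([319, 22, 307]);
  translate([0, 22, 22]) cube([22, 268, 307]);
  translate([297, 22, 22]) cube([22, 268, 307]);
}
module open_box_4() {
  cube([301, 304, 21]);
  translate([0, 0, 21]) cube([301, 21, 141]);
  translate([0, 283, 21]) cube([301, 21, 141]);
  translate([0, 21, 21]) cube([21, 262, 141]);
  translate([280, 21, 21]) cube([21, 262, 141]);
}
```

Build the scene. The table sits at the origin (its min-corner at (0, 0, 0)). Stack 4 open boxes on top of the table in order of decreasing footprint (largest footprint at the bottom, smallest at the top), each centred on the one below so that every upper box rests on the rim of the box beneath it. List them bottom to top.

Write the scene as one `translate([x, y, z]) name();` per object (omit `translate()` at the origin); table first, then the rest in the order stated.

table();
translate([422, 86, 729]) open_box();
translate([435, 96, 1066]) open_box_2();
translate([437, 106, 1165]) open_box_3();
translate([446, 110, 1494]) open_box_4();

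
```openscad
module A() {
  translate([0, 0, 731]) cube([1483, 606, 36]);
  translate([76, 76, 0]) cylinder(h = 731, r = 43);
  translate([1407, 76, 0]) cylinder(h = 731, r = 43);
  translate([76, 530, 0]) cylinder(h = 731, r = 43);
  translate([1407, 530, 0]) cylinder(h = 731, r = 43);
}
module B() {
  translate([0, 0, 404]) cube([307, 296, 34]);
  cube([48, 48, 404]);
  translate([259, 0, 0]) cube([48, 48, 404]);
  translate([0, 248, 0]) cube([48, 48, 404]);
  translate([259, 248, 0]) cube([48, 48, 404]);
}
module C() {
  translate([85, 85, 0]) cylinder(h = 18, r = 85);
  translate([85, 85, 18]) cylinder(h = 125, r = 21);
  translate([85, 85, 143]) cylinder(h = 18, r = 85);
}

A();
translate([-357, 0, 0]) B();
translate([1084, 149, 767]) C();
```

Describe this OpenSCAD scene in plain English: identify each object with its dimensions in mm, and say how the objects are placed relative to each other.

A is a table with a 1483×606 mm rectangular top, 36 mm thick, top surface at z = 767 mm, supported by four round legs of 86 mm diameter, each leg's bounding box inset 33 mm from the nearest pair of top edges, running from the floor.

B is a four-legged stool. The seat is 307×296 mm, 34 mm thick, top at z = 438 mm. It stands on four square legs, each 48×48 mm in cross-section, from z = 0 to the seat underside, each flush with a corner of the seat.

C is a spool: two coaxial disc flanges of radius 85 mm and thickness 18 mm, joined by a core cylinder of radius 21 mm and height 125 mm. The lower flange rests on z = 0 and the three cylinders share a vertical axis.

The stool is on the floor beside the table on its −x side. The spool is on top of the table.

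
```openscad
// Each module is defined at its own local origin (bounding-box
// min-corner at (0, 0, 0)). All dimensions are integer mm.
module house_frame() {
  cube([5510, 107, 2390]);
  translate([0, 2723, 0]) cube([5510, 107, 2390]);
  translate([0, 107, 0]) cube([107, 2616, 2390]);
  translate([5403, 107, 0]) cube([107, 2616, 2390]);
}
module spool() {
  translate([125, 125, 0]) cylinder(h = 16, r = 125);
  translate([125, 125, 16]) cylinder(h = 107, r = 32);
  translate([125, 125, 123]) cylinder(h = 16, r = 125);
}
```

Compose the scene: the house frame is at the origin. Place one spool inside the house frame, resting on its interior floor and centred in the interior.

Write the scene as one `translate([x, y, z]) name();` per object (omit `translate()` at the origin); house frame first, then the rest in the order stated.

house_frame();
translate([2630, 1290, 0]) spool();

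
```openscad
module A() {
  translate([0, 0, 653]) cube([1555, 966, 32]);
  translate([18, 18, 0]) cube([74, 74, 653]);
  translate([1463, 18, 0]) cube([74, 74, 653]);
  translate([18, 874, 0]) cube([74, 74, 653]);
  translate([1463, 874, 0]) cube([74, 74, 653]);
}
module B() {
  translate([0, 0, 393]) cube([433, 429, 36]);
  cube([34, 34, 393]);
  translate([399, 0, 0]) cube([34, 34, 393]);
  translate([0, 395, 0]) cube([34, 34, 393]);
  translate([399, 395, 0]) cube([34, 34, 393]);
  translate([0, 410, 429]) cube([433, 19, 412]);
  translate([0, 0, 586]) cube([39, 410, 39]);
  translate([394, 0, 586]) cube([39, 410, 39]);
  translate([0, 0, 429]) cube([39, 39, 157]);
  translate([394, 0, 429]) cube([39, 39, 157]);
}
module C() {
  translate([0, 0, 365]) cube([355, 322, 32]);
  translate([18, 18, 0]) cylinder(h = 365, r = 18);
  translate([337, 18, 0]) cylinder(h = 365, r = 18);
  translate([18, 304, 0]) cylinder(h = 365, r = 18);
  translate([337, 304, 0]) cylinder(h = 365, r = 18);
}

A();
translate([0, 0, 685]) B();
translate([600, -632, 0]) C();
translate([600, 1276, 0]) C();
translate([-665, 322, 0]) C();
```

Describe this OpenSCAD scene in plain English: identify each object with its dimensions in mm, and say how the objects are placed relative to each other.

A is a table: top 1555 mm (x) × 966 mm (y), 32 mm thick, upper face at z = 685 mm, on four 74×74 mm square legs, each inset 18 mm from the nearest pair of top edges, running from z = 0 to the bottom of the top.

B is a chair. The seat is a 433×429×36 mm slab with its top at z = 429 mm, on four 34×34 mm corner legs (flush with the seat edges, standing on z = 0). A flat backrest 19 mm thick, 412 mm tall, spans the full seat width and rises from the seat top along its +y edge, rear face flush with the rear of the seat. Two armrests of 39×39 mm section run along each side from the seat's front edge to the front of the backrest, top faces 196 mm above the seat top and outer faces flush with the seat's x-edges; a 39×39 mm post under the front of each armrest stands on the seat at the front corner.

C is a four-legged stool. The seat is 355×322 mm, 32 mm thick, top at z = 397 mm. It stands on four round legs, each 36 mm in diameter, from z = 0 to the seat underside, each leg's axis is inset half a diameter from the nearest pair of seat edges (so the leg's bounding box is flush with the corner).

The chair is on top of the table. Three stools sit around the table at the −y, +y, −x sides.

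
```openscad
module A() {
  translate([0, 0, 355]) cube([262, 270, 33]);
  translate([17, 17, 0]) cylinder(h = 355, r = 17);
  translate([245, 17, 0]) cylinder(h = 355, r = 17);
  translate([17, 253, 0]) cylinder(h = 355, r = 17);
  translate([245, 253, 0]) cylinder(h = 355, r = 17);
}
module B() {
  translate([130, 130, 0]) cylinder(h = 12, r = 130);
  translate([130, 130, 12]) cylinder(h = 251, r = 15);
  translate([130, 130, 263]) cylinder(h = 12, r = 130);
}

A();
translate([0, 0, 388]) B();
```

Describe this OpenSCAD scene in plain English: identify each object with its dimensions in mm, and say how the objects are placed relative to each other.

A is a four-legged stool. The seat is 262×270 mm, 33 mm thick, top at z = 388 mm. It stands on four round legs, each 34 mm in diameter, from z = 0 to the seat underside, each leg's axis is inset half a diameter from the nearest pair of seat edges (so the leg's bounding box is flush with the corner).

B is a spool: two coaxial disc flanges of radius 130 mm and thickness 12 mm, joined by a core cylinder of radius 15 mm and height 251 mm. The lower flange rests on z = 0 and the three cylinders share a vertical axis.

The spool is on top of the stool.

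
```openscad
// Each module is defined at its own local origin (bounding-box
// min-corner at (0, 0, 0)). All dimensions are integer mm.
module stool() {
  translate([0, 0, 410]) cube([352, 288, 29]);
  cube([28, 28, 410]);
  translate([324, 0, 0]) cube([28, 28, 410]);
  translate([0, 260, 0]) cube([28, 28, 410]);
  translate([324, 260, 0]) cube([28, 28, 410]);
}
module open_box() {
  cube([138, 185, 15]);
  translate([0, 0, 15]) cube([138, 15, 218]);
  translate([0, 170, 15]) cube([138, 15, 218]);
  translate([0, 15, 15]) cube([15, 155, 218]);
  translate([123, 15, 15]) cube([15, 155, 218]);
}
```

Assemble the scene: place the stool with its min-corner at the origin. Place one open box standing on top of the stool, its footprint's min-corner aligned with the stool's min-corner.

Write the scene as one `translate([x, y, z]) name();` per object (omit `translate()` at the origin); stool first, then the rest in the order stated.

stool();
translate([0, 0, 439]) open_box();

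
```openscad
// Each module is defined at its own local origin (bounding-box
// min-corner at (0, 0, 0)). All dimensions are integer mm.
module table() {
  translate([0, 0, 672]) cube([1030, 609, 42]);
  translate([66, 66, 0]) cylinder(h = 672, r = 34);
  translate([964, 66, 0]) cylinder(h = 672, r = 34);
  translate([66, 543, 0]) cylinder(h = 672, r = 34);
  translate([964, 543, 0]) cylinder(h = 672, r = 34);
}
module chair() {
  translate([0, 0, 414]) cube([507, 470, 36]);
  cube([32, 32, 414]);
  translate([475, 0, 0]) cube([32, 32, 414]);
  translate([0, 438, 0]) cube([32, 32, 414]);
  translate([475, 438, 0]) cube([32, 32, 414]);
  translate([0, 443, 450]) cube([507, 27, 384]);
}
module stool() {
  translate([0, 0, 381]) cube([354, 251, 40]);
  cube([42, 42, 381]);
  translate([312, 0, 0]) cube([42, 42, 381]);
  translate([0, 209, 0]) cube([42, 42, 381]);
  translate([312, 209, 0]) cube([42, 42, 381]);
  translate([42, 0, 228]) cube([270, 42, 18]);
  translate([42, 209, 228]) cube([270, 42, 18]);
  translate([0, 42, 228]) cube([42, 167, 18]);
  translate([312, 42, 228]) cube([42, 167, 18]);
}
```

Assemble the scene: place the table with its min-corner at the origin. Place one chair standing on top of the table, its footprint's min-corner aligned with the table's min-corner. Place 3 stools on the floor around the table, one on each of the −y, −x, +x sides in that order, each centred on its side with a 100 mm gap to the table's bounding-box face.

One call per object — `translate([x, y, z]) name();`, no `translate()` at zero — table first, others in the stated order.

table();
translate([0, 0, 714]) chair();
translate([338, -351, 0]) stool();
translate([-454, 179, 0]) stool();
translate([1130, 179, 0]) stool();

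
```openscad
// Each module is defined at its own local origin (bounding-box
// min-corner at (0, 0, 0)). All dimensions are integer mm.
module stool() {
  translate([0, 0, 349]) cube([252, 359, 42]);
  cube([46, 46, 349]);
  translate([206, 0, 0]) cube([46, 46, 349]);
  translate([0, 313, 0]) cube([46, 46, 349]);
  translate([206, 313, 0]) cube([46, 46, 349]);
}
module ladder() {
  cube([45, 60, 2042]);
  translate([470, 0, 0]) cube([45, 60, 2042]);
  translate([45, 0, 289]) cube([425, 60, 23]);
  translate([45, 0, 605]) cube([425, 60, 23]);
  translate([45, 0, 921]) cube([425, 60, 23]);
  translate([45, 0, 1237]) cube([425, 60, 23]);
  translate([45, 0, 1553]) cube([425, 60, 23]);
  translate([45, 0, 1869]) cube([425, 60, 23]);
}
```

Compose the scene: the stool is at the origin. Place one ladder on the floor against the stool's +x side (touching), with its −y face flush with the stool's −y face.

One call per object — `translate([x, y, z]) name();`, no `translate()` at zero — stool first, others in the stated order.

stool();
translate([252, 0, 0]) ladder();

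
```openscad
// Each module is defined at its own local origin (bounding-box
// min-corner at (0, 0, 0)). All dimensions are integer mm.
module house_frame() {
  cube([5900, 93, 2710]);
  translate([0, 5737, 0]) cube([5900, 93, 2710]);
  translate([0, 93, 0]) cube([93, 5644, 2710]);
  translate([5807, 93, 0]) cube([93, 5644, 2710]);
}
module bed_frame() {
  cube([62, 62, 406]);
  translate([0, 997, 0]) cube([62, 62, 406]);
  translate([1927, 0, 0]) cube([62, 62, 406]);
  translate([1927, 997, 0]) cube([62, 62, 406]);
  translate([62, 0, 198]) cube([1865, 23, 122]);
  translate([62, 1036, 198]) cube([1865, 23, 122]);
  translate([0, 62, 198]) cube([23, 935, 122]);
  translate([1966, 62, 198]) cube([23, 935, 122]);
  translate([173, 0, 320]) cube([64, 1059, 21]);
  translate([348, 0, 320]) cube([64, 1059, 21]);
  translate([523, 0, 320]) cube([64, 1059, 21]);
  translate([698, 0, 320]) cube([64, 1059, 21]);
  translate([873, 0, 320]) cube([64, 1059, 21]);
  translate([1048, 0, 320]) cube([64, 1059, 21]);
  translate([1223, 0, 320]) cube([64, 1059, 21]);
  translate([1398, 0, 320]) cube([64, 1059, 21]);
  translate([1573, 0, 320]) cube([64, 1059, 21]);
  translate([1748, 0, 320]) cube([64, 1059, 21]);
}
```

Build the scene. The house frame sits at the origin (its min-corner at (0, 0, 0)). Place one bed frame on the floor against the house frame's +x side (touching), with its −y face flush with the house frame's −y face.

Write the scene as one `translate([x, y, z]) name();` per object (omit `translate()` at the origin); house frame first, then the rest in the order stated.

house_frame();
translate([5900, 0, 0]) bed_frame();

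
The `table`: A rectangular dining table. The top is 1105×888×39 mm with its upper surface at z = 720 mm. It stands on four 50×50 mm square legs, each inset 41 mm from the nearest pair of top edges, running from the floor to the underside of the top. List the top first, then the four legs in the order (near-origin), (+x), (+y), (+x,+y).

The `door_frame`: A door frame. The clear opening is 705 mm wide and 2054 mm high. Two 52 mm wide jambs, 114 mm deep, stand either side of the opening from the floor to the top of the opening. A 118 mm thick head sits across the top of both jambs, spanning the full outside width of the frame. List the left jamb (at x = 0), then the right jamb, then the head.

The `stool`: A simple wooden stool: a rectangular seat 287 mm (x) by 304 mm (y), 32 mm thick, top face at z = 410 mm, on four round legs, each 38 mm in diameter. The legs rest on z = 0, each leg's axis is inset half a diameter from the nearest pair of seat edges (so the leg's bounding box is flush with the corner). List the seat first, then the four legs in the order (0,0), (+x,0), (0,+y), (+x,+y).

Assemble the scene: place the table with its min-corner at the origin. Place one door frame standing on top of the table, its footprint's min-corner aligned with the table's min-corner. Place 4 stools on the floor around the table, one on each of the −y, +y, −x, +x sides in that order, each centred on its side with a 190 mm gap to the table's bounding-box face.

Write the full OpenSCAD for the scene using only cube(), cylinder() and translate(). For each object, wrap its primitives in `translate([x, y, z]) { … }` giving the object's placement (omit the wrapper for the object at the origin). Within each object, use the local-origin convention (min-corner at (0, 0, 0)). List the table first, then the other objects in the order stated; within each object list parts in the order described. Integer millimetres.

translate([0, 0, 681]) cube([1105, 888, 39]);
translate([41, 41, 0]) cube([50, 50, 681]);
translate([1014, 41, 0]) cube([50, 50, 681]);
translate([41, 797, 0]) cube([50, 50, 681]);
translate([1014, 797, 0]) cube([50, 50, 681]);
translate([0, 0, 720]) {
  cube([52, 114, 2054]);
  translate([757, 0, 0]) cube([52, 114, 2054]);
  translate([0, 0, 2054]) cube([809, 114, 118]);
}
translate([409, -494, 0]) {
  translate([0, 0, 378]) cube([287, 304, 32]);
  translate([19, 19, 0]) cylinder(h = 378, r = 19);
  translate([268, 19, 0]) cylinder(h = 378, r = 19);
  translate([19, 285, 0]) cylinder(h = 378, r = 19);
  translate([268, 285, 0]) cylinder(h = 378, r = 19);
}
translate([409, 1078, 0]) {
  translate([0, 0, 378]) cube([287, 304, 32]);
  translate([19, 19, 0]) cylinder(h = 378, r = 19);
  translate([268, 19, 0]) cylinder(h = 378, r = 19);
  translate([19, 285, 0]) cylinder(h = 378, r = 19);
  translate([268, 285, 0]) cylinder(h = 378, r = 19);
}
translate([-477, 292, 0]) {
  translate([0, 0, 378]) cube([287, 304, 32]);
  translate([19, 19, 0]) cylinder(h = 378, r = 19);
  translate([268, 19, 0]) cylinder(h = 378, r = 19);
  translate([19, 285, 0]) cylinder(h = 378, r = 19);
  translate([268, 285, 0]) cylinder(h = 378, r = 19);
}
translate([1295, 292, 0]) {
  translate([0, 0, 378]) cube([287, 304, 32]);
  translate([19, 19, 0]) cylinder(h = 378, r = 19);
  translate([268, 19, 0]) cylinder(h = 378, r = 19);
  translate([19, 285, 0]) cylinder(h = 378, r = 19);
  translate([268, 285, 0]) cylinder(h = 378, r = 19);
}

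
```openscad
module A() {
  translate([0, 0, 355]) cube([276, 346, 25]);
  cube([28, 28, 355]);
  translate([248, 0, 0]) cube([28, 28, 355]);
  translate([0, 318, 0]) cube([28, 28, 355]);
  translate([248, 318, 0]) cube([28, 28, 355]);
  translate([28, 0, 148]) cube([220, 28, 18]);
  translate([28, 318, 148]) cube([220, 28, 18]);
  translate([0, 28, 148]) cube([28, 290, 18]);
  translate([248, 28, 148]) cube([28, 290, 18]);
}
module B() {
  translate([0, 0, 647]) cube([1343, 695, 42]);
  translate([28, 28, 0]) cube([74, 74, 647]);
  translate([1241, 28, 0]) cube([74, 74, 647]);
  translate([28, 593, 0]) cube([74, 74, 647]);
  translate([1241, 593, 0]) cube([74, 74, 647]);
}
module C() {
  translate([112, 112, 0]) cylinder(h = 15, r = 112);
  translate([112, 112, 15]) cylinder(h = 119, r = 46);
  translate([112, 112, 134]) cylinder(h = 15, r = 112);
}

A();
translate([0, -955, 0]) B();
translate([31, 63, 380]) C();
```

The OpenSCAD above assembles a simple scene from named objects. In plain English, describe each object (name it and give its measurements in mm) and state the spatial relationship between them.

A is a simple wooden stool: a rectangular seat 276 mm (x) by 346 mm (y), 25 mm thick, top face at z = 380 mm, on four square legs, each 28×28 mm in cross-section. The legs rest on z = 0, each flush with a corner of the seat. Four stretchers, 28 mm wide and 18 mm tall, connect adjacent legs with their undersides at z = 148 mm, each running between the inner faces of the legs it joins and aligned with the legs' outer faces on the other axis.

B is a table with a 1343×695 mm rectangular top, 42 mm thick, top surface at z = 689 mm, supported by four 74×74 mm square legs, each inset 28 mm from the nearest pair of top edges, running from the floor.

C is a spool: two coaxial disc flanges of radius 112 mm and thickness 15 mm, joined by a core cylinder of radius 46 mm and height 119 mm. The lower flange rests on z = 0 and the three cylinders share a vertical axis.

The table is on the floor beside the stool on its −y side. The spool is on top of the stool.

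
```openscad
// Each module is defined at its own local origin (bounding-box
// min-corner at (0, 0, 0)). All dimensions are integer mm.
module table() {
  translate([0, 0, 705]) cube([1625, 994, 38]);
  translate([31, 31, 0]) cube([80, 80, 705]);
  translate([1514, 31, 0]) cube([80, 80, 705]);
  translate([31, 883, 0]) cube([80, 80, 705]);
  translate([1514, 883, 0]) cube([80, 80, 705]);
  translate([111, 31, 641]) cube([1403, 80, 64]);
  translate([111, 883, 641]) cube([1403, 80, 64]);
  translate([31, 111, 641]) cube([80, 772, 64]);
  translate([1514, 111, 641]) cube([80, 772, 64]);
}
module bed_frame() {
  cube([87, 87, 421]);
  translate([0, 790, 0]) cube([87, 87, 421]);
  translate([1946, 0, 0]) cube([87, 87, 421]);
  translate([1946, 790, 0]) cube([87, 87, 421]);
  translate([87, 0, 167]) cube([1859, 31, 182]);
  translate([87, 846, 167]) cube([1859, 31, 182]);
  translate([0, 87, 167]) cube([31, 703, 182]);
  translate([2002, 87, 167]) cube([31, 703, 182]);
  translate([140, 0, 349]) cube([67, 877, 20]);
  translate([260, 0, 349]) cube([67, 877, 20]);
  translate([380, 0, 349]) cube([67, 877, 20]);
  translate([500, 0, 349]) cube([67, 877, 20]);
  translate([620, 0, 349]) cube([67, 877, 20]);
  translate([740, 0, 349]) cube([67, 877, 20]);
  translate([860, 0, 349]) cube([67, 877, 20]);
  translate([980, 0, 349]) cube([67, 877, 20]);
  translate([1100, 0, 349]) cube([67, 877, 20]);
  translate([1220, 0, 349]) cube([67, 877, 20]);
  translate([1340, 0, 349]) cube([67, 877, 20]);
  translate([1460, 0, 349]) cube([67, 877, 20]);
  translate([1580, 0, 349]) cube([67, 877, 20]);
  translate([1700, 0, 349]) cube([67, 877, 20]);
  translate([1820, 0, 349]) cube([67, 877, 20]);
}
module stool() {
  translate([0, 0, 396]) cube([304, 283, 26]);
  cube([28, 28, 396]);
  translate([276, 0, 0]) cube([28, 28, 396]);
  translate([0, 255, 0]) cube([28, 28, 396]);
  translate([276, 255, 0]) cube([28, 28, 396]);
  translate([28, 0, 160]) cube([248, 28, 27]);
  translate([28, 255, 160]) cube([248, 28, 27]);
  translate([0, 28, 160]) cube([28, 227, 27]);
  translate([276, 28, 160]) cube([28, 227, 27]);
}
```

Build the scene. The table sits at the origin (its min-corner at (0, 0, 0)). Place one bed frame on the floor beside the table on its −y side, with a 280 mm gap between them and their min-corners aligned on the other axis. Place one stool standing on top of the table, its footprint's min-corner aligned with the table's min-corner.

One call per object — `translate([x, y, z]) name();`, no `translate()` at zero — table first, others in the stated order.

table();
translate([0, -1157, 0]) bed_frame();
translate([0, 0, 743]) stool();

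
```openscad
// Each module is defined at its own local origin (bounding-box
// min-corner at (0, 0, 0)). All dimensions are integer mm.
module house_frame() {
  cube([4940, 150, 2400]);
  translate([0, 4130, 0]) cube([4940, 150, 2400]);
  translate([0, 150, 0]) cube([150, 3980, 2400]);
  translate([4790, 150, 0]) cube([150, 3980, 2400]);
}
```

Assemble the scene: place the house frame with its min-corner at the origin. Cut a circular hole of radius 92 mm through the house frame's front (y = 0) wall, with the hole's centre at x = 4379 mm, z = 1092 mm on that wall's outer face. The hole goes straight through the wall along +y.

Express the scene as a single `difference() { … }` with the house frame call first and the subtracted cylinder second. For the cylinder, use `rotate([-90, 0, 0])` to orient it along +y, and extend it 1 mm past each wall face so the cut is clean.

difference() {
  house_frame();
  translate([4379, -1, 1092]) rotate([-90, 0, 0]) cylinder(h = 152, r = 92);
}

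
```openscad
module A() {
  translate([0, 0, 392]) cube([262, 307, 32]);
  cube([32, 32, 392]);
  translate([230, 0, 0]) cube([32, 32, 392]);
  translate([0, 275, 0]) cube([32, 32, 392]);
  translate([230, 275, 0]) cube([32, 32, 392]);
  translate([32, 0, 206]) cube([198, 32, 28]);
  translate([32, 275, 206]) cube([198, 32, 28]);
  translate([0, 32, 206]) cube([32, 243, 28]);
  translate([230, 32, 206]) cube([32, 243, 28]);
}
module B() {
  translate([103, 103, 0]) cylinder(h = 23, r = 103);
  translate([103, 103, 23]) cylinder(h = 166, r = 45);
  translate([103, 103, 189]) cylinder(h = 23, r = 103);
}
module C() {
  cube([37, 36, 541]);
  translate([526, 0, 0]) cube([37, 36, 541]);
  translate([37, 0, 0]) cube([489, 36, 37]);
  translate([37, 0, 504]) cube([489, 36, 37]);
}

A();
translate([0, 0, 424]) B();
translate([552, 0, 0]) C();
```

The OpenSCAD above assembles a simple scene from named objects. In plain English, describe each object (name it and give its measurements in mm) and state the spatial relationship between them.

A is a four-legged stool. The seat is a 262×307×32 mm slab whose top surface is at z = 424 mm; four square legs, each 32×32 mm in cross-section, run from the floor (z = 0) to the underside of the seat, each flush with a corner of the seat. Four stretchers, 32 mm wide and 28 mm tall, connect adjacent legs with their undersides at z = 206 mm, each running between the inner faces of the legs it joins and aligned with the legs' outer faces on the other axis.

B is a spool: two coaxial disc flanges of radius 103 mm and thickness 23 mm, joined by a core cylinder of radius 45 mm and height 166 mm. The lower flange rests on z = 0 and the three cylinders share a vertical axis.

C is a rectangular picture frame lying in the x–z plane (depth along y). The opening is 489 mm wide (x) by 467 mm tall (z), surrounded by a border 37 mm wide on all four sides. The frame is 36 mm deep and is made of two full-height vertical stiles with two horizontal rails fitted between them.

The spool is on top of the stool. The picture frame is on the floor beside the stool on its +x side.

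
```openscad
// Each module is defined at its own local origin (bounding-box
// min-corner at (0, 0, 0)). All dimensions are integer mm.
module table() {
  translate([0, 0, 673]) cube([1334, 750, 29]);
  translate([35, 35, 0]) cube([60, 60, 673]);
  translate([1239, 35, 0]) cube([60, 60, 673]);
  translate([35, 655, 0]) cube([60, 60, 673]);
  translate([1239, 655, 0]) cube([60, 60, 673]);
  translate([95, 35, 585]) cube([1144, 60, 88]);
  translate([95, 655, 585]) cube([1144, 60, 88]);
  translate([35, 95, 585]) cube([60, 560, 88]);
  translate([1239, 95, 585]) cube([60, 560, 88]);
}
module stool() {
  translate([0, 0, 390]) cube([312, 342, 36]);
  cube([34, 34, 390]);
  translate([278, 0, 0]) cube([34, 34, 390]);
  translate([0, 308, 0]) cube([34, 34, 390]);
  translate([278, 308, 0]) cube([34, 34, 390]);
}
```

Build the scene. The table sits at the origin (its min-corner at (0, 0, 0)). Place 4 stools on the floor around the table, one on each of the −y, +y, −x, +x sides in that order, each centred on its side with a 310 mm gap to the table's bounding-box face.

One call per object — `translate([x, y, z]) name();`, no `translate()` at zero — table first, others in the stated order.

table();
translate([511, -652, 0]) stool();
translate([511, 1060, 0]) stool();
translate([-622, 204, 0]) stool();
translate([1644, 204, 0]) stool();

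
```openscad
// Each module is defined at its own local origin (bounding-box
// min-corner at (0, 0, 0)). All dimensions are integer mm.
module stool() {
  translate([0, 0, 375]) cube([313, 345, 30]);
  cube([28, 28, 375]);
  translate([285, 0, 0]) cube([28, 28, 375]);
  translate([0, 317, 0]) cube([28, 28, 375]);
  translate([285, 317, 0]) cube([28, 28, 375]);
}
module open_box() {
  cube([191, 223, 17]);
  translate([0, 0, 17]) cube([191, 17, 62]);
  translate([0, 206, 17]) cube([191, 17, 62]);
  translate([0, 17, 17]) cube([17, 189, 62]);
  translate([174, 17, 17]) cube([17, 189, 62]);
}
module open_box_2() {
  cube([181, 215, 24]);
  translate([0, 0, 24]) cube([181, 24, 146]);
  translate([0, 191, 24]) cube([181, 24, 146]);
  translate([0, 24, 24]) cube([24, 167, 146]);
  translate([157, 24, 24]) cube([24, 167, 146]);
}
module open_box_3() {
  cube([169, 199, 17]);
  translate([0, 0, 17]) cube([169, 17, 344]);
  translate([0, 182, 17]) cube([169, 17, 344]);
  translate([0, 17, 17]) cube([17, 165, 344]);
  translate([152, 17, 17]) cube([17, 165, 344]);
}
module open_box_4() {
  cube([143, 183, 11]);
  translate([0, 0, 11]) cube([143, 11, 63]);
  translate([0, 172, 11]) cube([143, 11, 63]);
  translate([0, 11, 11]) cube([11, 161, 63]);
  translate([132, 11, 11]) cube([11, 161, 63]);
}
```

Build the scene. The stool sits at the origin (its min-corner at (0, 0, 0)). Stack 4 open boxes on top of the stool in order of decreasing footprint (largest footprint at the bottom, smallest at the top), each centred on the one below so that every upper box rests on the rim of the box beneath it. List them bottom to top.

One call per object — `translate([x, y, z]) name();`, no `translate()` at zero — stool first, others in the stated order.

stool();
translate([61, 61, 405]) open_box();
translate([66, 65, 484]) open_box_2();
translate([72, 73, 654]) open_box_3();
translate([85, 81, 1015]) open_box_4();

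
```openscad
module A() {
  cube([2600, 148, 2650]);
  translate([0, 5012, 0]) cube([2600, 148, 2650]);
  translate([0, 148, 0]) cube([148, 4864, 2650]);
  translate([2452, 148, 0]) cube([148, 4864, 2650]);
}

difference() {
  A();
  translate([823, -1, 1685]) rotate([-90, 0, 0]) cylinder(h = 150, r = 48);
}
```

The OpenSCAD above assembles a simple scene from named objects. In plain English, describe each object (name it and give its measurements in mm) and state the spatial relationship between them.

A is the wall frame of a small rectangular building: four walls, each 2650 mm tall and 148 mm thick, enclosing a footprint 2600 mm (x) by 5160 mm (y) outside-to-outside, with no floor or roof. The front and back walls (the −y and +y sides) span the full width; the two side walls fit between them.

The house frame has a circular hole of radius 48 mm through its front wall, centred at (x = 823, z = 1685).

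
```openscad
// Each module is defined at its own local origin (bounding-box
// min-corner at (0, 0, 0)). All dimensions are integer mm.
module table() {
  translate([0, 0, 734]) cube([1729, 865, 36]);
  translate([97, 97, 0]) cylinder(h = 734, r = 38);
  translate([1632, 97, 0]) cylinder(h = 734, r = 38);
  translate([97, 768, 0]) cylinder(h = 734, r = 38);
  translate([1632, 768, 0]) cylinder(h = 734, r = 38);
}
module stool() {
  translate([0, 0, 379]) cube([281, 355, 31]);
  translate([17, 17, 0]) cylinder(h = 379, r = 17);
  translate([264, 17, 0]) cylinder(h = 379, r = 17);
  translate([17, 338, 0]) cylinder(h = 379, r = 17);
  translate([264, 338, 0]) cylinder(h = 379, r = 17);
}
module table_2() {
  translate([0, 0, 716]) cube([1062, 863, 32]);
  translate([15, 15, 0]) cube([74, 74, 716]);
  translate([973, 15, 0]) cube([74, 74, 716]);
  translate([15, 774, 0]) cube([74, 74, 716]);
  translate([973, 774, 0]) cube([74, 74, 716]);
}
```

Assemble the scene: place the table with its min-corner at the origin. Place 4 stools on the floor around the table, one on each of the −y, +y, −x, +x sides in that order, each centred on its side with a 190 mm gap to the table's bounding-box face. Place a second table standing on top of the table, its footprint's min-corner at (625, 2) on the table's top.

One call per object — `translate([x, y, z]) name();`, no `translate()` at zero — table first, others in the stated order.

table();
translate([724, -545, 0]) stool();
translate([724, 1055, 0]) stool();
translate([-471, 255, 0]) stool();
translate([1919, 255, 0]) stool();
translate([625, 2, 770]) table_2();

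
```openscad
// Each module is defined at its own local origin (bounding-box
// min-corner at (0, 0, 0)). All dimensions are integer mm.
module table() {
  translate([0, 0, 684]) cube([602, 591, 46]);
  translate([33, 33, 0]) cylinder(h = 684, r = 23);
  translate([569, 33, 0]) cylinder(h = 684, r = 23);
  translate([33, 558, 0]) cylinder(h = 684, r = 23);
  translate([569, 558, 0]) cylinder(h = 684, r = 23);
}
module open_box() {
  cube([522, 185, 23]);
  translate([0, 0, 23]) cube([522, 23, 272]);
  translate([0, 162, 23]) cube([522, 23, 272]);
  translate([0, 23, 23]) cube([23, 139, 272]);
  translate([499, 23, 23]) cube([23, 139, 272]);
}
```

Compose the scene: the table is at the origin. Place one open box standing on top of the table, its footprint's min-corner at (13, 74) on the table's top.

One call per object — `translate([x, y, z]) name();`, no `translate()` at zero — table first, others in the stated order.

table();
translate([13, 74, 730]) open_box();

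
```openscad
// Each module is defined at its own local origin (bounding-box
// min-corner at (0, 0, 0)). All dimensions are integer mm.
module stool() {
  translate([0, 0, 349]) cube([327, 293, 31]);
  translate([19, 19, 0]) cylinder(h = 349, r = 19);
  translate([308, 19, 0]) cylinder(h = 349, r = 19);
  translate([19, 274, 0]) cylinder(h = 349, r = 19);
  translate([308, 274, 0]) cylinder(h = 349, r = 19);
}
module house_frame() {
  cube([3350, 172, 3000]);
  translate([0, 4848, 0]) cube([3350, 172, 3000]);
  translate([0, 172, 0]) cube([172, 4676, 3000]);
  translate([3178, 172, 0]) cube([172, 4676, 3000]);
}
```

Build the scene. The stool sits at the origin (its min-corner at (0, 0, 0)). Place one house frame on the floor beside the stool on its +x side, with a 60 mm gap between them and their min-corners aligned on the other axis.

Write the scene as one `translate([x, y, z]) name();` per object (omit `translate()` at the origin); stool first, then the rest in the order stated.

stool();
translate([387, 0, 0]) house_frame();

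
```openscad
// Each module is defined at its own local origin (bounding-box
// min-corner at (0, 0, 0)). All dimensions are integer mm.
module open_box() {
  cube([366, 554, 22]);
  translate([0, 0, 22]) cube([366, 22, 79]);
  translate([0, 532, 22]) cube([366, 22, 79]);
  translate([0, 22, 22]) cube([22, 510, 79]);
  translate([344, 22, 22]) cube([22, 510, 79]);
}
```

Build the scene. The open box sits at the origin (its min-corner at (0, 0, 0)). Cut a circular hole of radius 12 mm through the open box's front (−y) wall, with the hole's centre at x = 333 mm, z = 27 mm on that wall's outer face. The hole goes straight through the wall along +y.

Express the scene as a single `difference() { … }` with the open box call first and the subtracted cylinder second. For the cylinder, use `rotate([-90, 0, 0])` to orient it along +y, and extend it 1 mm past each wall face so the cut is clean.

difference() {
  open_box();
  translate([333, -1, 27]) rotate([-90, 0, 0]) cylinder(h = 24, r = 12);
}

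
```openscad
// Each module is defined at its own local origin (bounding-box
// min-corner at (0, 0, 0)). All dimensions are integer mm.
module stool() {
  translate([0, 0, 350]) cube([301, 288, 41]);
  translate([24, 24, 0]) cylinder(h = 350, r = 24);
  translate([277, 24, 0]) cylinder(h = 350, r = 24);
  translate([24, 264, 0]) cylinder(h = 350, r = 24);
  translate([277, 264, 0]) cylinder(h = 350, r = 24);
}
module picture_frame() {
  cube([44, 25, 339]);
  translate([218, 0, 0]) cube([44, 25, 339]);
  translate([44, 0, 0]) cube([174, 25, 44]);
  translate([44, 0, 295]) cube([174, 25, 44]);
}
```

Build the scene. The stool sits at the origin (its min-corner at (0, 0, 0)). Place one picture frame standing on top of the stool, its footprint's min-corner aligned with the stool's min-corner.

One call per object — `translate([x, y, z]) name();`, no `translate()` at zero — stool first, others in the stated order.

stool();
translate([0, 0, 391]) picture_frame();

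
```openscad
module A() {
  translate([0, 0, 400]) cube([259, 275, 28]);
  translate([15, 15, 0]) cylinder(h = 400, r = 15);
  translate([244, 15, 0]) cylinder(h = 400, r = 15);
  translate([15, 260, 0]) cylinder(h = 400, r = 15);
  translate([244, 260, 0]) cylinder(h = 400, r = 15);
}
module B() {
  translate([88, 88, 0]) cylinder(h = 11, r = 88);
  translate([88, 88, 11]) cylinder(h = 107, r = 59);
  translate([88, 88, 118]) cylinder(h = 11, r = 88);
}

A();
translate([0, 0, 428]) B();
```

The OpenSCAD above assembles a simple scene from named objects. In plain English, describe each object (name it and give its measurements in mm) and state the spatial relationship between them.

A is a four-legged stool. The seat is 259×275 mm, 28 mm thick, top at z = 428 mm. It stands on four round legs, each 30 mm in diameter, from z = 0 to the seat underside, each leg's axis is inset half a diameter from the nearest pair of seat edges (so the leg's bounding box is flush with the corner).

B is a spool: two coaxial disc flanges of radius 88 mm and thickness 11 mm, joined by a core cylinder of radius 59 mm and height 107 mm. The lower flange rests on z = 0 and the three cylinders share a vertical axis.

The spool is on top of the stool.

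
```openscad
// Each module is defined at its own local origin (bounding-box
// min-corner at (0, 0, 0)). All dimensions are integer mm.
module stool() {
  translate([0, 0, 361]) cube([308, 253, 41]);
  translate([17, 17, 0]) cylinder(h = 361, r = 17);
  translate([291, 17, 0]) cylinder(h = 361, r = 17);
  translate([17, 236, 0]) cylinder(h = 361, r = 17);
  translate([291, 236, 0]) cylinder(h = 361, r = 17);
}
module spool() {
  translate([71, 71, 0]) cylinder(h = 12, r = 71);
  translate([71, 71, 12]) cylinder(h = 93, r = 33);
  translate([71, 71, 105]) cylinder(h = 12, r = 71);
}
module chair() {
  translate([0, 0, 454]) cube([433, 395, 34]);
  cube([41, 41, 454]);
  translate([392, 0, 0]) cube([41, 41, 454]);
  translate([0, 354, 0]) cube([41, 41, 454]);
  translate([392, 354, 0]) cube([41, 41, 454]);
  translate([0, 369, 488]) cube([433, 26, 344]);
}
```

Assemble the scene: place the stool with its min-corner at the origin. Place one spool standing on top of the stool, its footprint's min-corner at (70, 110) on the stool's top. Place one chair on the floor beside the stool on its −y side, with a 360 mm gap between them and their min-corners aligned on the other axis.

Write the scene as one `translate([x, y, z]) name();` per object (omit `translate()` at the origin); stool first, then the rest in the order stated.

stool();
translate([70, 110, 402]) spool();
translate([0, -755, 0]) chair();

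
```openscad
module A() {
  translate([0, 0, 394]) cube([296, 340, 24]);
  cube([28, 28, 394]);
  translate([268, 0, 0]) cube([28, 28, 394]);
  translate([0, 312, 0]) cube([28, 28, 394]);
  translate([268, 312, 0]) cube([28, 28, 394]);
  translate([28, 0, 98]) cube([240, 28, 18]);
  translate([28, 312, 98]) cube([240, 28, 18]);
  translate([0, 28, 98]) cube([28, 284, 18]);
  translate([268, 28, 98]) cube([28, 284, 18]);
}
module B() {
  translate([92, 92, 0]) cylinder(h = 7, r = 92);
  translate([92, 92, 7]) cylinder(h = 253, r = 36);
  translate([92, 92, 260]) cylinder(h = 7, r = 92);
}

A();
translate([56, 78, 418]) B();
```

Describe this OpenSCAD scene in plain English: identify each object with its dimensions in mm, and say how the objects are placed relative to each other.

A is a simple wooden stool: a rectangular seat 296 mm (x) by 340 mm (y), 24 mm thick, top face at z = 418 mm, on four square legs, each 28×28 mm in cross-section. The legs rest on z = 0, each flush with a corner of the seat. Four stretchers, 28 mm wide and 18 mm tall, connect adjacent legs with their undersides at z = 98 mm, each running between the inner faces of the legs it joins and aligned with the legs' outer faces on the other axis.

B is a spool: two coaxial disc flanges of radius 92 mm and thickness 7 mm, joined by a core cylinder of radius 36 mm and height 253 mm. The lower flange rests on z = 0 and the three cylinders share a vertical axis.

The spool is on top of the stool, centred.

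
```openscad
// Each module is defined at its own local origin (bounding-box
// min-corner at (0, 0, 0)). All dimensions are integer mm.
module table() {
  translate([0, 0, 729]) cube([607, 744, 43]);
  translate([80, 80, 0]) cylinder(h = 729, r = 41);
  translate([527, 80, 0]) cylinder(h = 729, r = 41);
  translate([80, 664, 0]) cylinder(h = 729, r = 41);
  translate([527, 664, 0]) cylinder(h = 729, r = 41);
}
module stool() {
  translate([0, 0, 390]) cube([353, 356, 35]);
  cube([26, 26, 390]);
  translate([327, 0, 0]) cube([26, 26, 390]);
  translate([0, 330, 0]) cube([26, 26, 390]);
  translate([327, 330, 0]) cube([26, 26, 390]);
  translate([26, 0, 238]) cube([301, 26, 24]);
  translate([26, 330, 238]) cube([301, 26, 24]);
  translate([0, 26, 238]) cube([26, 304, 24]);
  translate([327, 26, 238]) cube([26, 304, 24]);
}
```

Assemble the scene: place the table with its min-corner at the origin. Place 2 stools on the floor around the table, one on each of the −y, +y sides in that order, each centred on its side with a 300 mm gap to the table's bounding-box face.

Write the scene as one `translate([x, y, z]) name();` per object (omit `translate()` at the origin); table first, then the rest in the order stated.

table();
translate([127, -656, 0]) stool();
translate([127, 1044, 0]) stool();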